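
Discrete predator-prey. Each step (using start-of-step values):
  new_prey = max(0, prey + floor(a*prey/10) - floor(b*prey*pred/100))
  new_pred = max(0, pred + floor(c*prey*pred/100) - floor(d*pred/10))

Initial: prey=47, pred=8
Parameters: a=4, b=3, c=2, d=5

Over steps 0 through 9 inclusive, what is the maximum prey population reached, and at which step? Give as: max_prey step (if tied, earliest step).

Answer: 58 2

Derivation:
Step 1: prey: 47+18-11=54; pred: 8+7-4=11
Step 2: prey: 54+21-17=58; pred: 11+11-5=17
Step 3: prey: 58+23-29=52; pred: 17+19-8=28
Step 4: prey: 52+20-43=29; pred: 28+29-14=43
Step 5: prey: 29+11-37=3; pred: 43+24-21=46
Step 6: prey: 3+1-4=0; pred: 46+2-23=25
Step 7: prey: 0+0-0=0; pred: 25+0-12=13
Step 8: prey: 0+0-0=0; pred: 13+0-6=7
Step 9: prey: 0+0-0=0; pred: 7+0-3=4
Max prey = 58 at step 2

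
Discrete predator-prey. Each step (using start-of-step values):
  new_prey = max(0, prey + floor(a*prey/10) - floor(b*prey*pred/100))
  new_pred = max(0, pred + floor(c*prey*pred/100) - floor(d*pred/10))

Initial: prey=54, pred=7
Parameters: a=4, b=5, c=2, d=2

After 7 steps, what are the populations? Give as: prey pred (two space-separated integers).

Answer: 0 20

Derivation:
Step 1: prey: 54+21-18=57; pred: 7+7-1=13
Step 2: prey: 57+22-37=42; pred: 13+14-2=25
Step 3: prey: 42+16-52=6; pred: 25+21-5=41
Step 4: prey: 6+2-12=0; pred: 41+4-8=37
Step 5: prey: 0+0-0=0; pred: 37+0-7=30
Step 6: prey: 0+0-0=0; pred: 30+0-6=24
Step 7: prey: 0+0-0=0; pred: 24+0-4=20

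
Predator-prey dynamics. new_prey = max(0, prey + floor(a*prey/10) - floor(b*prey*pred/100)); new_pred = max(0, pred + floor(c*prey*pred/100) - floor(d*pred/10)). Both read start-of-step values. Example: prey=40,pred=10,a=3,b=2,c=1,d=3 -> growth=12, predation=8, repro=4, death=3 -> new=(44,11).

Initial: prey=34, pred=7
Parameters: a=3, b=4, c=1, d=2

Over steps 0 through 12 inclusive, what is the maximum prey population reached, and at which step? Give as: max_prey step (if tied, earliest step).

Step 1: prey: 34+10-9=35; pred: 7+2-1=8
Step 2: prey: 35+10-11=34; pred: 8+2-1=9
Step 3: prey: 34+10-12=32; pred: 9+3-1=11
Step 4: prey: 32+9-14=27; pred: 11+3-2=12
Step 5: prey: 27+8-12=23; pred: 12+3-2=13
Step 6: prey: 23+6-11=18; pred: 13+2-2=13
Step 7: prey: 18+5-9=14; pred: 13+2-2=13
Step 8: prey: 14+4-7=11; pred: 13+1-2=12
Step 9: prey: 11+3-5=9; pred: 12+1-2=11
Step 10: prey: 9+2-3=8; pred: 11+0-2=9
Step 11: prey: 8+2-2=8; pred: 9+0-1=8
Step 12: prey: 8+2-2=8; pred: 8+0-1=7
Max prey = 35 at step 1

Answer: 35 1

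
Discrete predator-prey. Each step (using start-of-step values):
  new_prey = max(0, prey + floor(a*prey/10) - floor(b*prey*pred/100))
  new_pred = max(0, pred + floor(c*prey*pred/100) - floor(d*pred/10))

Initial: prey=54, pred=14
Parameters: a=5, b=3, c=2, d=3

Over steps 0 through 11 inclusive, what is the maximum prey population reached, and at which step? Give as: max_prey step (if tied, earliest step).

Step 1: prey: 54+27-22=59; pred: 14+15-4=25
Step 2: prey: 59+29-44=44; pred: 25+29-7=47
Step 3: prey: 44+22-62=4; pred: 47+41-14=74
Step 4: prey: 4+2-8=0; pred: 74+5-22=57
Step 5: prey: 0+0-0=0; pred: 57+0-17=40
Step 6: prey: 0+0-0=0; pred: 40+0-12=28
Step 7: prey: 0+0-0=0; pred: 28+0-8=20
Step 8: prey: 0+0-0=0; pred: 20+0-6=14
Step 9: prey: 0+0-0=0; pred: 14+0-4=10
Step 10: prey: 0+0-0=0; pred: 10+0-3=7
Step 11: prey: 0+0-0=0; pred: 7+0-2=5
Max prey = 59 at step 1

Answer: 59 1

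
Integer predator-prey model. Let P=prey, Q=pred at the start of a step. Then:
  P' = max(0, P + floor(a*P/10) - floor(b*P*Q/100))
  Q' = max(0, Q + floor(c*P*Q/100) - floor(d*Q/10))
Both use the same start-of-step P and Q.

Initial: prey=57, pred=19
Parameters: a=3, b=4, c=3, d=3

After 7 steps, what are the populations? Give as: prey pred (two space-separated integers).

Answer: 0 14

Derivation:
Step 1: prey: 57+17-43=31; pred: 19+32-5=46
Step 2: prey: 31+9-57=0; pred: 46+42-13=75
Step 3: prey: 0+0-0=0; pred: 75+0-22=53
Step 4: prey: 0+0-0=0; pred: 53+0-15=38
Step 5: prey: 0+0-0=0; pred: 38+0-11=27
Step 6: prey: 0+0-0=0; pred: 27+0-8=19
Step 7: prey: 0+0-0=0; pred: 19+0-5=14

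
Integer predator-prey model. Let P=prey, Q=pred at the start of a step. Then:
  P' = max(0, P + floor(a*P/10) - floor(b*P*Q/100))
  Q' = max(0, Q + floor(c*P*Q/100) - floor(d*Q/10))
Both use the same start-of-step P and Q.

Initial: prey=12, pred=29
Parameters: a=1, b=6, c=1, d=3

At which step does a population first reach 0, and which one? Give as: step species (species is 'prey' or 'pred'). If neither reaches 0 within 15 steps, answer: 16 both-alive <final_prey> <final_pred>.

Answer: 1 prey

Derivation:
Step 1: prey: 12+1-20=0; pred: 29+3-8=24
First extinction: prey at step 1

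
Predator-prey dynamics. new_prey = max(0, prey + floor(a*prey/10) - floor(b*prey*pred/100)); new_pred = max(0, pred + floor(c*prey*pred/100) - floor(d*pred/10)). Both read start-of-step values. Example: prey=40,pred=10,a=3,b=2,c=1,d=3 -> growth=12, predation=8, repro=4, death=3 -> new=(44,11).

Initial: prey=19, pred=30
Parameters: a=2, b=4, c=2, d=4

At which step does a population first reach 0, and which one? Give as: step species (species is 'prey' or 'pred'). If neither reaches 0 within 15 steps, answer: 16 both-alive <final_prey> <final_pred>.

Step 1: prey: 19+3-22=0; pred: 30+11-12=29
First extinction: prey at step 1

Answer: 1 prey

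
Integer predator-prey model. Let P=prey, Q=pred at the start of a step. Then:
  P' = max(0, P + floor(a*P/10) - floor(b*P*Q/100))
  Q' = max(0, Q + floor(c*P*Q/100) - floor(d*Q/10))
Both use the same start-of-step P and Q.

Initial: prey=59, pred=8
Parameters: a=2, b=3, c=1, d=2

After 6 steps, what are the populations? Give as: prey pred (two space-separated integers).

Answer: 6 21

Derivation:
Step 1: prey: 59+11-14=56; pred: 8+4-1=11
Step 2: prey: 56+11-18=49; pred: 11+6-2=15
Step 3: prey: 49+9-22=36; pred: 15+7-3=19
Step 4: prey: 36+7-20=23; pred: 19+6-3=22
Step 5: prey: 23+4-15=12; pred: 22+5-4=23
Step 6: prey: 12+2-8=6; pred: 23+2-4=21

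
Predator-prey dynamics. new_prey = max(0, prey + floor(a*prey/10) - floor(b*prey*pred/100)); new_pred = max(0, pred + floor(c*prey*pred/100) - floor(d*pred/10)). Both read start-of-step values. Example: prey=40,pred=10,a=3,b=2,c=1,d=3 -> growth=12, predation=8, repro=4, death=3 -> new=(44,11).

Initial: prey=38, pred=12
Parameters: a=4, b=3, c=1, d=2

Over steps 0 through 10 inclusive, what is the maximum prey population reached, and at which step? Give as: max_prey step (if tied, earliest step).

Answer: 40 1

Derivation:
Step 1: prey: 38+15-13=40; pred: 12+4-2=14
Step 2: prey: 40+16-16=40; pred: 14+5-2=17
Step 3: prey: 40+16-20=36; pred: 17+6-3=20
Step 4: prey: 36+14-21=29; pred: 20+7-4=23
Step 5: prey: 29+11-20=20; pred: 23+6-4=25
Step 6: prey: 20+8-15=13; pred: 25+5-5=25
Step 7: prey: 13+5-9=9; pred: 25+3-5=23
Step 8: prey: 9+3-6=6; pred: 23+2-4=21
Step 9: prey: 6+2-3=5; pred: 21+1-4=18
Step 10: prey: 5+2-2=5; pred: 18+0-3=15
Max prey = 40 at step 1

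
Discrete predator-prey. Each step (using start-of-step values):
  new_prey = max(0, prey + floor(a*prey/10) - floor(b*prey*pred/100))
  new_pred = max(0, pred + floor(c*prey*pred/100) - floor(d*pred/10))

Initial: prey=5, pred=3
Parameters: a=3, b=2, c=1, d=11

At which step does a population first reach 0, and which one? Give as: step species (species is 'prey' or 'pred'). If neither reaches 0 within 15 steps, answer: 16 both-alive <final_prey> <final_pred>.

Step 1: prey: 5+1-0=6; pred: 3+0-3=0
First extinction: pred at step 1

Answer: 1 pred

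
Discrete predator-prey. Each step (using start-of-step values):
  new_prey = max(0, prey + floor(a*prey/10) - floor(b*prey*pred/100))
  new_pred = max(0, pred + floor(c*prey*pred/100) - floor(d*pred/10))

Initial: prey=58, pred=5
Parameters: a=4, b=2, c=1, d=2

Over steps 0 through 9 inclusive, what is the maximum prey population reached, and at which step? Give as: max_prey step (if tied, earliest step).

Answer: 128 4

Derivation:
Step 1: prey: 58+23-5=76; pred: 5+2-1=6
Step 2: prey: 76+30-9=97; pred: 6+4-1=9
Step 3: prey: 97+38-17=118; pred: 9+8-1=16
Step 4: prey: 118+47-37=128; pred: 16+18-3=31
Step 5: prey: 128+51-79=100; pred: 31+39-6=64
Step 6: prey: 100+40-128=12; pred: 64+64-12=116
Step 7: prey: 12+4-27=0; pred: 116+13-23=106
Step 8: prey: 0+0-0=0; pred: 106+0-21=85
Step 9: prey: 0+0-0=0; pred: 85+0-17=68
Max prey = 128 at step 4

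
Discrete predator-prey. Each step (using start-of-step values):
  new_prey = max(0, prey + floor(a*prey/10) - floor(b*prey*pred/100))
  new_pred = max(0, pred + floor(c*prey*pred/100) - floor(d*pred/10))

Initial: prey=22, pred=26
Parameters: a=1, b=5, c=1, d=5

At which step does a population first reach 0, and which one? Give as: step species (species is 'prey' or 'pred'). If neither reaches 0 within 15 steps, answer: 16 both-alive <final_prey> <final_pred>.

Answer: 1 prey

Derivation:
Step 1: prey: 22+2-28=0; pred: 26+5-13=18
First extinction: prey at step 1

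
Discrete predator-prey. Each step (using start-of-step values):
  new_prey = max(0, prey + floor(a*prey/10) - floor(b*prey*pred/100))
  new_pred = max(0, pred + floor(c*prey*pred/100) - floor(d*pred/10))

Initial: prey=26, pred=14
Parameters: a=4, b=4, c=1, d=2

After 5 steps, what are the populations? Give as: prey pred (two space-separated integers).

Answer: 10 12

Derivation:
Step 1: prey: 26+10-14=22; pred: 14+3-2=15
Step 2: prey: 22+8-13=17; pred: 15+3-3=15
Step 3: prey: 17+6-10=13; pred: 15+2-3=14
Step 4: prey: 13+5-7=11; pred: 14+1-2=13
Step 5: prey: 11+4-5=10; pred: 13+1-2=12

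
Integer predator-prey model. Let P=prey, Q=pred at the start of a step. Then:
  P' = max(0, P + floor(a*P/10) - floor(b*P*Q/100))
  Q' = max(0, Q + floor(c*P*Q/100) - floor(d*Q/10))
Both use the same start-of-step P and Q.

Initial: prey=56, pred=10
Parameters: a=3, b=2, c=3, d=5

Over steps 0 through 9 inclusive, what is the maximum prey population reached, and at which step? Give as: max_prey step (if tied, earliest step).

Step 1: prey: 56+16-11=61; pred: 10+16-5=21
Step 2: prey: 61+18-25=54; pred: 21+38-10=49
Step 3: prey: 54+16-52=18; pred: 49+79-24=104
Step 4: prey: 18+5-37=0; pred: 104+56-52=108
Step 5: prey: 0+0-0=0; pred: 108+0-54=54
Step 6: prey: 0+0-0=0; pred: 54+0-27=27
Step 7: prey: 0+0-0=0; pred: 27+0-13=14
Step 8: prey: 0+0-0=0; pred: 14+0-7=7
Step 9: prey: 0+0-0=0; pred: 7+0-3=4
Max prey = 61 at step 1

Answer: 61 1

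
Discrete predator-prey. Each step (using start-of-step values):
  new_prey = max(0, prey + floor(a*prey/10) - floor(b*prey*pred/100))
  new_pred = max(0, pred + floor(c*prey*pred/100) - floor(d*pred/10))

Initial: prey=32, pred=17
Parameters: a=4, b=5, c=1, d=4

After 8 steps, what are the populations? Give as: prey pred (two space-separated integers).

Answer: 18 2

Derivation:
Step 1: prey: 32+12-27=17; pred: 17+5-6=16
Step 2: prey: 17+6-13=10; pred: 16+2-6=12
Step 3: prey: 10+4-6=8; pred: 12+1-4=9
Step 4: prey: 8+3-3=8; pred: 9+0-3=6
Step 5: prey: 8+3-2=9; pred: 6+0-2=4
Step 6: prey: 9+3-1=11; pred: 4+0-1=3
Step 7: prey: 11+4-1=14; pred: 3+0-1=2
Step 8: prey: 14+5-1=18; pred: 2+0-0=2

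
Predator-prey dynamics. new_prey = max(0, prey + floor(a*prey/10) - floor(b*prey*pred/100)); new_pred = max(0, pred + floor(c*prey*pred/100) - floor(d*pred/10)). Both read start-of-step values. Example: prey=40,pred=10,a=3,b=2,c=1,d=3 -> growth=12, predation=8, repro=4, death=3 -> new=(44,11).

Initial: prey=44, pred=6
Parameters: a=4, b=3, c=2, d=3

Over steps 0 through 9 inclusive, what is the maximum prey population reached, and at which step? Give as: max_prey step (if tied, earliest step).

Step 1: prey: 44+17-7=54; pred: 6+5-1=10
Step 2: prey: 54+21-16=59; pred: 10+10-3=17
Step 3: prey: 59+23-30=52; pred: 17+20-5=32
Step 4: prey: 52+20-49=23; pred: 32+33-9=56
Step 5: prey: 23+9-38=0; pred: 56+25-16=65
Step 6: prey: 0+0-0=0; pred: 65+0-19=46
Step 7: prey: 0+0-0=0; pred: 46+0-13=33
Step 8: prey: 0+0-0=0; pred: 33+0-9=24
Step 9: prey: 0+0-0=0; pred: 24+0-7=17
Max prey = 59 at step 2

Answer: 59 2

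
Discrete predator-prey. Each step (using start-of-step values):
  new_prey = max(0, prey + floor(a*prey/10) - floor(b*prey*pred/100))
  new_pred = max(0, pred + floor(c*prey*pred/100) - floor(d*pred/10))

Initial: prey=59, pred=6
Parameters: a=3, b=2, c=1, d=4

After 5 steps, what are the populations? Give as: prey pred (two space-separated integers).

Answer: 87 29

Derivation:
Step 1: prey: 59+17-7=69; pred: 6+3-2=7
Step 2: prey: 69+20-9=80; pred: 7+4-2=9
Step 3: prey: 80+24-14=90; pred: 9+7-3=13
Step 4: prey: 90+27-23=94; pred: 13+11-5=19
Step 5: prey: 94+28-35=87; pred: 19+17-7=29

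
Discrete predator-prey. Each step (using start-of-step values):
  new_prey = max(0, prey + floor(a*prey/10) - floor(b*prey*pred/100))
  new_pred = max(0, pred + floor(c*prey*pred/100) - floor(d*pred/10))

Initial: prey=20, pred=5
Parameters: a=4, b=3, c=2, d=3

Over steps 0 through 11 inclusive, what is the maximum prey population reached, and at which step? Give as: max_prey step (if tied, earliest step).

Step 1: prey: 20+8-3=25; pred: 5+2-1=6
Step 2: prey: 25+10-4=31; pred: 6+3-1=8
Step 3: prey: 31+12-7=36; pred: 8+4-2=10
Step 4: prey: 36+14-10=40; pred: 10+7-3=14
Step 5: prey: 40+16-16=40; pred: 14+11-4=21
Step 6: prey: 40+16-25=31; pred: 21+16-6=31
Step 7: prey: 31+12-28=15; pred: 31+19-9=41
Step 8: prey: 15+6-18=3; pred: 41+12-12=41
Step 9: prey: 3+1-3=1; pred: 41+2-12=31
Step 10: prey: 1+0-0=1; pred: 31+0-9=22
Step 11: prey: 1+0-0=1; pred: 22+0-6=16
Max prey = 40 at step 4

Answer: 40 4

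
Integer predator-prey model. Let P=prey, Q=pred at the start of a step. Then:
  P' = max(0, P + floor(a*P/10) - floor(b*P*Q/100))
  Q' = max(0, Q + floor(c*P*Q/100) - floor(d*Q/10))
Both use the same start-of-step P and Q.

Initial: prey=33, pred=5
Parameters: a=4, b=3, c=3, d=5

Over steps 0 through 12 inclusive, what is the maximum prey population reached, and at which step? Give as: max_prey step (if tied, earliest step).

Step 1: prey: 33+13-4=42; pred: 5+4-2=7
Step 2: prey: 42+16-8=50; pred: 7+8-3=12
Step 3: prey: 50+20-18=52; pred: 12+18-6=24
Step 4: prey: 52+20-37=35; pred: 24+37-12=49
Step 5: prey: 35+14-51=0; pred: 49+51-24=76
Step 6: prey: 0+0-0=0; pred: 76+0-38=38
Step 7: prey: 0+0-0=0; pred: 38+0-19=19
Step 8: prey: 0+0-0=0; pred: 19+0-9=10
Step 9: prey: 0+0-0=0; pred: 10+0-5=5
Step 10: prey: 0+0-0=0; pred: 5+0-2=3
Step 11: prey: 0+0-0=0; pred: 3+0-1=2
Step 12: prey: 0+0-0=0; pred: 2+0-1=1
Max prey = 52 at step 3

Answer: 52 3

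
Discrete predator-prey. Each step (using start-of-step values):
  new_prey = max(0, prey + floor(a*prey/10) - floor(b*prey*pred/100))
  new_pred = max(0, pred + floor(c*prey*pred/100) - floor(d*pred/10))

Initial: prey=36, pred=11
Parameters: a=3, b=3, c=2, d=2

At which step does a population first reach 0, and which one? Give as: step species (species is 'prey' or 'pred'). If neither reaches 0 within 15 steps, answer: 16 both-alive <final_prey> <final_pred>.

Step 1: prey: 36+10-11=35; pred: 11+7-2=16
Step 2: prey: 35+10-16=29; pred: 16+11-3=24
Step 3: prey: 29+8-20=17; pred: 24+13-4=33
Step 4: prey: 17+5-16=6; pred: 33+11-6=38
Step 5: prey: 6+1-6=1; pred: 38+4-7=35
Step 6: prey: 1+0-1=0; pred: 35+0-7=28
First extinction: prey at step 6

Answer: 6 prey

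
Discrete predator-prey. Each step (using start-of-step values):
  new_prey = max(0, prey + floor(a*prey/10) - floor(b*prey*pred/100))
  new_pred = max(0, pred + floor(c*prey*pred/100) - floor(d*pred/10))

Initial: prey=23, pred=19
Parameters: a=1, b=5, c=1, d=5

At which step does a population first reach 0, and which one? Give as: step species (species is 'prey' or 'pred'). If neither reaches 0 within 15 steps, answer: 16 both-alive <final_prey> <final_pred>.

Step 1: prey: 23+2-21=4; pred: 19+4-9=14
Step 2: prey: 4+0-2=2; pred: 14+0-7=7
Step 3: prey: 2+0-0=2; pred: 7+0-3=4
Step 4: prey: 2+0-0=2; pred: 4+0-2=2
Step 5: prey: 2+0-0=2; pred: 2+0-1=1
Step 6: prey: 2+0-0=2; pred: 1+0-0=1
Steps 7-15: state stable at prey=2, pred=1 (no change)
No extinction within 15 steps

Answer: 16 both-alive 2 1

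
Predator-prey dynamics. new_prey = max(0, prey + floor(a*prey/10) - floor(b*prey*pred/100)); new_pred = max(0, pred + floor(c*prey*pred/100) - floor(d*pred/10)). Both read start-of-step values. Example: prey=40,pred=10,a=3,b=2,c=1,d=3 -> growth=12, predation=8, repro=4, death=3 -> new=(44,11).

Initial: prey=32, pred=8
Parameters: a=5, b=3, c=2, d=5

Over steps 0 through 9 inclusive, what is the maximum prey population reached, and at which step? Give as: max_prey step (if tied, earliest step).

Answer: 57 3

Derivation:
Step 1: prey: 32+16-7=41; pred: 8+5-4=9
Step 2: prey: 41+20-11=50; pred: 9+7-4=12
Step 3: prey: 50+25-18=57; pred: 12+12-6=18
Step 4: prey: 57+28-30=55; pred: 18+20-9=29
Step 5: prey: 55+27-47=35; pred: 29+31-14=46
Step 6: prey: 35+17-48=4; pred: 46+32-23=55
Step 7: prey: 4+2-6=0; pred: 55+4-27=32
Step 8: prey: 0+0-0=0; pred: 32+0-16=16
Step 9: prey: 0+0-0=0; pred: 16+0-8=8
Max prey = 57 at step 3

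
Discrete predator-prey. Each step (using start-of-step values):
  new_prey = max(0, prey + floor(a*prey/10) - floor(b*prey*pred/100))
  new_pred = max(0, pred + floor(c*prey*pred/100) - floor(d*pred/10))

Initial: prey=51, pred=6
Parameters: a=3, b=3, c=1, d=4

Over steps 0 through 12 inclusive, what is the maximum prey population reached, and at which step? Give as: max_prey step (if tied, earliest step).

Answer: 66 3

Derivation:
Step 1: prey: 51+15-9=57; pred: 6+3-2=7
Step 2: prey: 57+17-11=63; pred: 7+3-2=8
Step 3: prey: 63+18-15=66; pred: 8+5-3=10
Step 4: prey: 66+19-19=66; pred: 10+6-4=12
Step 5: prey: 66+19-23=62; pred: 12+7-4=15
Step 6: prey: 62+18-27=53; pred: 15+9-6=18
Step 7: prey: 53+15-28=40; pred: 18+9-7=20
Step 8: prey: 40+12-24=28; pred: 20+8-8=20
Step 9: prey: 28+8-16=20; pred: 20+5-8=17
Step 10: prey: 20+6-10=16; pred: 17+3-6=14
Step 11: prey: 16+4-6=14; pred: 14+2-5=11
Step 12: prey: 14+4-4=14; pred: 11+1-4=8
Max prey = 66 at step 3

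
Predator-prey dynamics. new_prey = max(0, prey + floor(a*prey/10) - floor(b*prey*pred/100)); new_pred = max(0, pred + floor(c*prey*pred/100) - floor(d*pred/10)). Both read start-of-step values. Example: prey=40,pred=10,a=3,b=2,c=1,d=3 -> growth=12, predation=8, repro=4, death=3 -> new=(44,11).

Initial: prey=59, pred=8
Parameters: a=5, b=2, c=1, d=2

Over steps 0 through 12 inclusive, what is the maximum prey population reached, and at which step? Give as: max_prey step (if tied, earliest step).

Answer: 117 3

Derivation:
Step 1: prey: 59+29-9=79; pred: 8+4-1=11
Step 2: prey: 79+39-17=101; pred: 11+8-2=17
Step 3: prey: 101+50-34=117; pred: 17+17-3=31
Step 4: prey: 117+58-72=103; pred: 31+36-6=61
Step 5: prey: 103+51-125=29; pred: 61+62-12=111
Step 6: prey: 29+14-64=0; pred: 111+32-22=121
Step 7: prey: 0+0-0=0; pred: 121+0-24=97
Step 8: prey: 0+0-0=0; pred: 97+0-19=78
Step 9: prey: 0+0-0=0; pred: 78+0-15=63
Step 10: prey: 0+0-0=0; pred: 63+0-12=51
Step 11: prey: 0+0-0=0; pred: 51+0-10=41
Step 12: prey: 0+0-0=0; pred: 41+0-8=33
Max prey = 117 at step 3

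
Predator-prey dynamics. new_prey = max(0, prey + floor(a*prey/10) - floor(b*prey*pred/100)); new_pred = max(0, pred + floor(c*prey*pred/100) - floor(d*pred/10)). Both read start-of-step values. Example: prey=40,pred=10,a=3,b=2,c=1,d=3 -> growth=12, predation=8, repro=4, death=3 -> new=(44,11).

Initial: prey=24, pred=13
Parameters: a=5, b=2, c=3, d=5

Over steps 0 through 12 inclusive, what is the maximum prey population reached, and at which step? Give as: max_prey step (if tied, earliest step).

Step 1: prey: 24+12-6=30; pred: 13+9-6=16
Step 2: prey: 30+15-9=36; pred: 16+14-8=22
Step 3: prey: 36+18-15=39; pred: 22+23-11=34
Step 4: prey: 39+19-26=32; pred: 34+39-17=56
Step 5: prey: 32+16-35=13; pred: 56+53-28=81
Step 6: prey: 13+6-21=0; pred: 81+31-40=72
Step 7: prey: 0+0-0=0; pred: 72+0-36=36
Step 8: prey: 0+0-0=0; pred: 36+0-18=18
Step 9: prey: 0+0-0=0; pred: 18+0-9=9
Step 10: prey: 0+0-0=0; pred: 9+0-4=5
Step 11: prey: 0+0-0=0; pred: 5+0-2=3
Step 12: prey: 0+0-0=0; pred: 3+0-1=2
Max prey = 39 at step 3

Answer: 39 3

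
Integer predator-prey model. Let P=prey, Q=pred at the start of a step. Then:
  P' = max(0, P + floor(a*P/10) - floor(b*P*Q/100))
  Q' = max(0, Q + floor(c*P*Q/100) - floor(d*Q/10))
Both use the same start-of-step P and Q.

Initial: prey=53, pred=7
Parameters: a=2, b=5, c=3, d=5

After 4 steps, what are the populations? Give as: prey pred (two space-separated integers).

Step 1: prey: 53+10-18=45; pred: 7+11-3=15
Step 2: prey: 45+9-33=21; pred: 15+20-7=28
Step 3: prey: 21+4-29=0; pred: 28+17-14=31
Step 4: prey: 0+0-0=0; pred: 31+0-15=16

Answer: 0 16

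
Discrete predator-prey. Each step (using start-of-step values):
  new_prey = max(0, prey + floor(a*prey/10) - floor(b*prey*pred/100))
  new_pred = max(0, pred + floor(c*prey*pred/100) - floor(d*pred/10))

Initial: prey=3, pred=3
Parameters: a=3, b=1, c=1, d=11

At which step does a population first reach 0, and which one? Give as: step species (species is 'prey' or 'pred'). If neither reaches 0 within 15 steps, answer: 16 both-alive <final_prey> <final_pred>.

Answer: 1 pred

Derivation:
Step 1: prey: 3+0-0=3; pred: 3+0-3=0
First extinction: pred at step 1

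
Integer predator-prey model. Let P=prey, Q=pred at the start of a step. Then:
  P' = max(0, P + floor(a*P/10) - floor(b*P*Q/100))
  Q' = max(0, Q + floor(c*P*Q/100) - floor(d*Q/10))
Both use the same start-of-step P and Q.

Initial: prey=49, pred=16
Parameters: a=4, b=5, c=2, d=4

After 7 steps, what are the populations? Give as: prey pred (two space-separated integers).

Answer: 0 3

Derivation:
Step 1: prey: 49+19-39=29; pred: 16+15-6=25
Step 2: prey: 29+11-36=4; pred: 25+14-10=29
Step 3: prey: 4+1-5=0; pred: 29+2-11=20
Step 4: prey: 0+0-0=0; pred: 20+0-8=12
Step 5: prey: 0+0-0=0; pred: 12+0-4=8
Step 6: prey: 0+0-0=0; pred: 8+0-3=5
Step 7: prey: 0+0-0=0; pred: 5+0-2=3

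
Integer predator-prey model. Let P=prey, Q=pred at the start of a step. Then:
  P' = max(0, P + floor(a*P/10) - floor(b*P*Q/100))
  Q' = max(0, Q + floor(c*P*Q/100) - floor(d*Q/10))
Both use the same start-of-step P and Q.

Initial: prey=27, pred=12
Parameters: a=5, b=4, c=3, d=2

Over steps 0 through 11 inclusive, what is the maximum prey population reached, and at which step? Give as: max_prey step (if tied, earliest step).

Step 1: prey: 27+13-12=28; pred: 12+9-2=19
Step 2: prey: 28+14-21=21; pred: 19+15-3=31
Step 3: prey: 21+10-26=5; pred: 31+19-6=44
Step 4: prey: 5+2-8=0; pred: 44+6-8=42
Step 5: prey: 0+0-0=0; pred: 42+0-8=34
Step 6: prey: 0+0-0=0; pred: 34+0-6=28
Step 7: prey: 0+0-0=0; pred: 28+0-5=23
Step 8: prey: 0+0-0=0; pred: 23+0-4=19
Step 9: prey: 0+0-0=0; pred: 19+0-3=16
Step 10: prey: 0+0-0=0; pred: 16+0-3=13
Step 11: prey: 0+0-0=0; pred: 13+0-2=11
Max prey = 28 at step 1

Answer: 28 1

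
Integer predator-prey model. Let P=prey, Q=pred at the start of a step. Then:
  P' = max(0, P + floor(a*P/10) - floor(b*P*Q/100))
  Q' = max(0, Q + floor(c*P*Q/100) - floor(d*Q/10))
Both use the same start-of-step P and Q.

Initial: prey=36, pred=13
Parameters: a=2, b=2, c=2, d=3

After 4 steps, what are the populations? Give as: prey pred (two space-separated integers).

Answer: 10 36

Derivation:
Step 1: prey: 36+7-9=34; pred: 13+9-3=19
Step 2: prey: 34+6-12=28; pred: 19+12-5=26
Step 3: prey: 28+5-14=19; pred: 26+14-7=33
Step 4: prey: 19+3-12=10; pred: 33+12-9=36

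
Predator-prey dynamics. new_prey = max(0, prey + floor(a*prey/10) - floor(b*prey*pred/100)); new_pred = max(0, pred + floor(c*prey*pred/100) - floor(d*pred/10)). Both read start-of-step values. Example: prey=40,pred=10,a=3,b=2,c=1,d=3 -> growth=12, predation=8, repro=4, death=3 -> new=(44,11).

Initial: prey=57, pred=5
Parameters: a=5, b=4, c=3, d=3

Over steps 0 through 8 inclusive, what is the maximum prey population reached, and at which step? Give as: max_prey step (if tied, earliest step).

Answer: 76 2

Derivation:
Step 1: prey: 57+28-11=74; pred: 5+8-1=12
Step 2: prey: 74+37-35=76; pred: 12+26-3=35
Step 3: prey: 76+38-106=8; pred: 35+79-10=104
Step 4: prey: 8+4-33=0; pred: 104+24-31=97
Step 5: prey: 0+0-0=0; pred: 97+0-29=68
Step 6: prey: 0+0-0=0; pred: 68+0-20=48
Step 7: prey: 0+0-0=0; pred: 48+0-14=34
Step 8: prey: 0+0-0=0; pred: 34+0-10=24
Max prey = 76 at step 2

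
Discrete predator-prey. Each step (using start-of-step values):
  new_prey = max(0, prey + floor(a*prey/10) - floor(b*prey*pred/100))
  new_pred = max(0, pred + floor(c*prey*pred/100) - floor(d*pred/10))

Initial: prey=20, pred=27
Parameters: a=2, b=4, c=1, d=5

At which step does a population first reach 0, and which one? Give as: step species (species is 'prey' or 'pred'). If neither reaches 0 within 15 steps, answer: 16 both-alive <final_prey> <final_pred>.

Answer: 16 both-alive 1 1

Derivation:
Step 1: prey: 20+4-21=3; pred: 27+5-13=19
Step 2: prey: 3+0-2=1; pred: 19+0-9=10
Step 3: prey: 1+0-0=1; pred: 10+0-5=5
Step 4: prey: 1+0-0=1; pred: 5+0-2=3
Step 5: prey: 1+0-0=1; pred: 3+0-1=2
Step 6: prey: 1+0-0=1; pred: 2+0-1=1
Step 7: prey: 1+0-0=1; pred: 1+0-0=1
Steps 8-15: state stable at prey=1, pred=1 (no change)
No extinction within 15 steps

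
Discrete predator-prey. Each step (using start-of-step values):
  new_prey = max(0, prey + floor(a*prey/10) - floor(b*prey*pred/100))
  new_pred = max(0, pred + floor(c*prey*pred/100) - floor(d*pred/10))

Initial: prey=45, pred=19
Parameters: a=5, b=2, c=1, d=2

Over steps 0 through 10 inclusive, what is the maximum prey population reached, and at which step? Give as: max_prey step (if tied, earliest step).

Step 1: prey: 45+22-17=50; pred: 19+8-3=24
Step 2: prey: 50+25-24=51; pred: 24+12-4=32
Step 3: prey: 51+25-32=44; pred: 32+16-6=42
Step 4: prey: 44+22-36=30; pred: 42+18-8=52
Step 5: prey: 30+15-31=14; pred: 52+15-10=57
Step 6: prey: 14+7-15=6; pred: 57+7-11=53
Step 7: prey: 6+3-6=3; pred: 53+3-10=46
Step 8: prey: 3+1-2=2; pred: 46+1-9=38
Step 9: prey: 2+1-1=2; pred: 38+0-7=31
Step 10: prey: 2+1-1=2; pred: 31+0-6=25
Max prey = 51 at step 2

Answer: 51 2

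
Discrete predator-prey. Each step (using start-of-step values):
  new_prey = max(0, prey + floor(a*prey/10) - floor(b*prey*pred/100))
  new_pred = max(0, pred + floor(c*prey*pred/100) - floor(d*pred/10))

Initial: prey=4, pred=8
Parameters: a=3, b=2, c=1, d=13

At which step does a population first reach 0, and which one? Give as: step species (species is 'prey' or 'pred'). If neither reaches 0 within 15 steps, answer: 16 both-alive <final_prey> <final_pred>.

Step 1: prey: 4+1-0=5; pred: 8+0-10=0
First extinction: pred at step 1

Answer: 1 pred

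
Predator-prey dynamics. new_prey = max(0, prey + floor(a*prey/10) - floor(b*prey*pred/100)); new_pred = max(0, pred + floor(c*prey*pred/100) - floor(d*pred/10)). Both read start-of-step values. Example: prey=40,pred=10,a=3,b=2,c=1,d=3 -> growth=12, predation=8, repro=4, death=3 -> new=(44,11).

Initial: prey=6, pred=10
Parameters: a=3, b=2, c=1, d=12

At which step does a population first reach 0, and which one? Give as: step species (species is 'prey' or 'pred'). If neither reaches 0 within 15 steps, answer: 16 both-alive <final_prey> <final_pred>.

Answer: 1 pred

Derivation:
Step 1: prey: 6+1-1=6; pred: 10+0-12=0
First extinction: pred at step 1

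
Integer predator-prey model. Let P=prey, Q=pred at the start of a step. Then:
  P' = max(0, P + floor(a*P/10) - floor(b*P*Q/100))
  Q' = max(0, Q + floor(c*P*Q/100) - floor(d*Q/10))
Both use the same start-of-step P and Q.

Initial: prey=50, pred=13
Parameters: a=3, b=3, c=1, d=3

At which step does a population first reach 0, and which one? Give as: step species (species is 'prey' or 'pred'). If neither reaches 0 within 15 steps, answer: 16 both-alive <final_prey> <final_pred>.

Answer: 16 both-alive 26 3

Derivation:
Step 1: prey: 50+15-19=46; pred: 13+6-3=16
Step 2: prey: 46+13-22=37; pred: 16+7-4=19
Step 3: prey: 37+11-21=27; pred: 19+7-5=21
Step 4: prey: 27+8-17=18; pred: 21+5-6=20
Step 5: prey: 18+5-10=13; pred: 20+3-6=17
Step 6: prey: 13+3-6=10; pred: 17+2-5=14
Step 7: prey: 10+3-4=9; pred: 14+1-4=11
Step 8: prey: 9+2-2=9; pred: 11+0-3=8
Step 9: prey: 9+2-2=9; pred: 8+0-2=6
Step 10: prey: 9+2-1=10; pred: 6+0-1=5
Step 11: prey: 10+3-1=12; pred: 5+0-1=4
Step 12: prey: 12+3-1=14; pred: 4+0-1=3
Step 13: prey: 14+4-1=17; pred: 3+0-0=3
Step 14: prey: 17+5-1=21; pred: 3+0-0=3
Step 15: prey: 21+6-1=26; pred: 3+0-0=3
No extinction within 15 steps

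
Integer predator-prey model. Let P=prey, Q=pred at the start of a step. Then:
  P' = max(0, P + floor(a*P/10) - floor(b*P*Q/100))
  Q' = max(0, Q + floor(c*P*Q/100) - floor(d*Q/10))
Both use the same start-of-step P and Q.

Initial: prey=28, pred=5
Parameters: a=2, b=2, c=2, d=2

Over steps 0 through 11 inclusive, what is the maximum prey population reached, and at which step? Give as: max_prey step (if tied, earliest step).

Step 1: prey: 28+5-2=31; pred: 5+2-1=6
Step 2: prey: 31+6-3=34; pred: 6+3-1=8
Step 3: prey: 34+6-5=35; pred: 8+5-1=12
Step 4: prey: 35+7-8=34; pred: 12+8-2=18
Step 5: prey: 34+6-12=28; pred: 18+12-3=27
Step 6: prey: 28+5-15=18; pred: 27+15-5=37
Step 7: prey: 18+3-13=8; pred: 37+13-7=43
Step 8: prey: 8+1-6=3; pred: 43+6-8=41
Step 9: prey: 3+0-2=1; pred: 41+2-8=35
Step 10: prey: 1+0-0=1; pred: 35+0-7=28
Step 11: prey: 1+0-0=1; pred: 28+0-5=23
Max prey = 35 at step 3

Answer: 35 3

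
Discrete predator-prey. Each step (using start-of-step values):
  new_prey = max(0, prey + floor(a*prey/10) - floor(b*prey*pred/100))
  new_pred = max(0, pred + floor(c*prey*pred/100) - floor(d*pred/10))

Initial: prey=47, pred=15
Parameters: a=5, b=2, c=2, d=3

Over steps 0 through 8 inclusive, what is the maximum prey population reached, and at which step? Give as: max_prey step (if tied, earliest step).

Step 1: prey: 47+23-14=56; pred: 15+14-4=25
Step 2: prey: 56+28-28=56; pred: 25+28-7=46
Step 3: prey: 56+28-51=33; pred: 46+51-13=84
Step 4: prey: 33+16-55=0; pred: 84+55-25=114
Step 5: prey: 0+0-0=0; pred: 114+0-34=80
Step 6: prey: 0+0-0=0; pred: 80+0-24=56
Step 7: prey: 0+0-0=0; pred: 56+0-16=40
Step 8: prey: 0+0-0=0; pred: 40+0-12=28
Max prey = 56 at step 1

Answer: 56 1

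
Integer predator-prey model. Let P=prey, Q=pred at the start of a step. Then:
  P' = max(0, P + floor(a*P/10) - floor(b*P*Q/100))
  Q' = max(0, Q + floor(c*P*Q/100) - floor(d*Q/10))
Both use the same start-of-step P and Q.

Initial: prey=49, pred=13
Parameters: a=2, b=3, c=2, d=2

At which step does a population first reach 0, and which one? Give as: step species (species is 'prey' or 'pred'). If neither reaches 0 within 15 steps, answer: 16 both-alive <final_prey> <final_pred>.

Step 1: prey: 49+9-19=39; pred: 13+12-2=23
Step 2: prey: 39+7-26=20; pred: 23+17-4=36
Step 3: prey: 20+4-21=3; pred: 36+14-7=43
Step 4: prey: 3+0-3=0; pred: 43+2-8=37
First extinction: prey at step 4

Answer: 4 prey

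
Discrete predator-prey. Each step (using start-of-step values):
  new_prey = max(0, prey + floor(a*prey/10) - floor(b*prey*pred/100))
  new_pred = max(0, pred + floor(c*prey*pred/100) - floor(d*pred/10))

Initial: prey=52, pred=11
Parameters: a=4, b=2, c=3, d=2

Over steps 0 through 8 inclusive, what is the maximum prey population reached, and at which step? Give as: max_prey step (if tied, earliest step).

Answer: 61 1

Derivation:
Step 1: prey: 52+20-11=61; pred: 11+17-2=26
Step 2: prey: 61+24-31=54; pred: 26+47-5=68
Step 3: prey: 54+21-73=2; pred: 68+110-13=165
Step 4: prey: 2+0-6=0; pred: 165+9-33=141
Step 5: prey: 0+0-0=0; pred: 141+0-28=113
Step 6: prey: 0+0-0=0; pred: 113+0-22=91
Step 7: prey: 0+0-0=0; pred: 91+0-18=73
Step 8: prey: 0+0-0=0; pred: 73+0-14=59
Max prey = 61 at step 1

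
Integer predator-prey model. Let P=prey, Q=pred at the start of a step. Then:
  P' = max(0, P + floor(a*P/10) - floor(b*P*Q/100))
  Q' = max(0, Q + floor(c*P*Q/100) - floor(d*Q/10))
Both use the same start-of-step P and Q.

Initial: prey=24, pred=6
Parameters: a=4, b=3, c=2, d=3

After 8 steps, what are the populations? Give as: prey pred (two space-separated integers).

Step 1: prey: 24+9-4=29; pred: 6+2-1=7
Step 2: prey: 29+11-6=34; pred: 7+4-2=9
Step 3: prey: 34+13-9=38; pred: 9+6-2=13
Step 4: prey: 38+15-14=39; pred: 13+9-3=19
Step 5: prey: 39+15-22=32; pred: 19+14-5=28
Step 6: prey: 32+12-26=18; pred: 28+17-8=37
Step 7: prey: 18+7-19=6; pred: 37+13-11=39
Step 8: prey: 6+2-7=1; pred: 39+4-11=32

Answer: 1 32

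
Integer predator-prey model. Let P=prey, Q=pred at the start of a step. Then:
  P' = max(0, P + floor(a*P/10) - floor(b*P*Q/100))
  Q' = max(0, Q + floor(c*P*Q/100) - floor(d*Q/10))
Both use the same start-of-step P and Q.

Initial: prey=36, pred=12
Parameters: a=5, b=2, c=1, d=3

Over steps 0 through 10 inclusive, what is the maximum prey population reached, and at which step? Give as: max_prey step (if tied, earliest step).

Step 1: prey: 36+18-8=46; pred: 12+4-3=13
Step 2: prey: 46+23-11=58; pred: 13+5-3=15
Step 3: prey: 58+29-17=70; pred: 15+8-4=19
Step 4: prey: 70+35-26=79; pred: 19+13-5=27
Step 5: prey: 79+39-42=76; pred: 27+21-8=40
Step 6: prey: 76+38-60=54; pred: 40+30-12=58
Step 7: prey: 54+27-62=19; pred: 58+31-17=72
Step 8: prey: 19+9-27=1; pred: 72+13-21=64
Step 9: prey: 1+0-1=0; pred: 64+0-19=45
Step 10: prey: 0+0-0=0; pred: 45+0-13=32
Max prey = 79 at step 4

Answer: 79 4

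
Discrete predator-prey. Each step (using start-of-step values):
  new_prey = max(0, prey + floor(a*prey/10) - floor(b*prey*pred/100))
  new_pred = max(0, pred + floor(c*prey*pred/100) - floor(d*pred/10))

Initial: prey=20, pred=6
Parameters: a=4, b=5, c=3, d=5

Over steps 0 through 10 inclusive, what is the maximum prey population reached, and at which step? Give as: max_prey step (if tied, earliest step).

Step 1: prey: 20+8-6=22; pred: 6+3-3=6
Step 2: prey: 22+8-6=24; pred: 6+3-3=6
Step 3: prey: 24+9-7=26; pred: 6+4-3=7
Step 4: prey: 26+10-9=27; pred: 7+5-3=9
Step 5: prey: 27+10-12=25; pred: 9+7-4=12
Step 6: prey: 25+10-15=20; pred: 12+9-6=15
Step 7: prey: 20+8-15=13; pred: 15+9-7=17
Step 8: prey: 13+5-11=7; pred: 17+6-8=15
Step 9: prey: 7+2-5=4; pred: 15+3-7=11
Step 10: prey: 4+1-2=3; pred: 11+1-5=7
Max prey = 27 at step 4

Answer: 27 4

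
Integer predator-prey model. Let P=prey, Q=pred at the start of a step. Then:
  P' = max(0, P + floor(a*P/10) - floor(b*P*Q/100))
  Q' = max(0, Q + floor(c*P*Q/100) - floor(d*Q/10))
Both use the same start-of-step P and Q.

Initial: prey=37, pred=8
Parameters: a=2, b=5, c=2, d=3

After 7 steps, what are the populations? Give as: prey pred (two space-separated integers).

Step 1: prey: 37+7-14=30; pred: 8+5-2=11
Step 2: prey: 30+6-16=20; pred: 11+6-3=14
Step 3: prey: 20+4-14=10; pred: 14+5-4=15
Step 4: prey: 10+2-7=5; pred: 15+3-4=14
Step 5: prey: 5+1-3=3; pred: 14+1-4=11
Step 6: prey: 3+0-1=2; pred: 11+0-3=8
Step 7: prey: 2+0-0=2; pred: 8+0-2=6

Answer: 2 6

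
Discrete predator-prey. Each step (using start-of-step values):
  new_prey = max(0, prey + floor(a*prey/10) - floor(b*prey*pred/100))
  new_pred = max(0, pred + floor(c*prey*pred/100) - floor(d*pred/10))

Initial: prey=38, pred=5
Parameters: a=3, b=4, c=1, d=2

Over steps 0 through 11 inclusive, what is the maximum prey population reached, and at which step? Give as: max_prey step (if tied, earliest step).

Answer: 49 4

Derivation:
Step 1: prey: 38+11-7=42; pred: 5+1-1=5
Step 2: prey: 42+12-8=46; pred: 5+2-1=6
Step 3: prey: 46+13-11=48; pred: 6+2-1=7
Step 4: prey: 48+14-13=49; pred: 7+3-1=9
Step 5: prey: 49+14-17=46; pred: 9+4-1=12
Step 6: prey: 46+13-22=37; pred: 12+5-2=15
Step 7: prey: 37+11-22=26; pred: 15+5-3=17
Step 8: prey: 26+7-17=16; pred: 17+4-3=18
Step 9: prey: 16+4-11=9; pred: 18+2-3=17
Step 10: prey: 9+2-6=5; pred: 17+1-3=15
Step 11: prey: 5+1-3=3; pred: 15+0-3=12
Max prey = 49 at step 4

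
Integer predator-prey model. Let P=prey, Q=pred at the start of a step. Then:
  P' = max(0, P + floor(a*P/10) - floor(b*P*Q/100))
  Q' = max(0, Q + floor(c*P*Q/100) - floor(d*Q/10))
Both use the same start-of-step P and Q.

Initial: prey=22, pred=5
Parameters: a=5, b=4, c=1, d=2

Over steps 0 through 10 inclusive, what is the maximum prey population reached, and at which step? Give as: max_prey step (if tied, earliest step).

Answer: 97 6

Derivation:
Step 1: prey: 22+11-4=29; pred: 5+1-1=5
Step 2: prey: 29+14-5=38; pred: 5+1-1=5
Step 3: prey: 38+19-7=50; pred: 5+1-1=5
Step 4: prey: 50+25-10=65; pred: 5+2-1=6
Step 5: prey: 65+32-15=82; pred: 6+3-1=8
Step 6: prey: 82+41-26=97; pred: 8+6-1=13
Step 7: prey: 97+48-50=95; pred: 13+12-2=23
Step 8: prey: 95+47-87=55; pred: 23+21-4=40
Step 9: prey: 55+27-88=0; pred: 40+22-8=54
Step 10: prey: 0+0-0=0; pred: 54+0-10=44
Max prey = 97 at step 6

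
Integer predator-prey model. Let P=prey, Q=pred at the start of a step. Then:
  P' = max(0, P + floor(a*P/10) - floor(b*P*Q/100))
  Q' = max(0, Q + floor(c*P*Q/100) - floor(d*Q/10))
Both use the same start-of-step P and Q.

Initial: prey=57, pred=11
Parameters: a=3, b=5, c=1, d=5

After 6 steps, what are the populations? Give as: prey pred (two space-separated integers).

Step 1: prey: 57+17-31=43; pred: 11+6-5=12
Step 2: prey: 43+12-25=30; pred: 12+5-6=11
Step 3: prey: 30+9-16=23; pred: 11+3-5=9
Step 4: prey: 23+6-10=19; pred: 9+2-4=7
Step 5: prey: 19+5-6=18; pred: 7+1-3=5
Step 6: prey: 18+5-4=19; pred: 5+0-2=3

Answer: 19 3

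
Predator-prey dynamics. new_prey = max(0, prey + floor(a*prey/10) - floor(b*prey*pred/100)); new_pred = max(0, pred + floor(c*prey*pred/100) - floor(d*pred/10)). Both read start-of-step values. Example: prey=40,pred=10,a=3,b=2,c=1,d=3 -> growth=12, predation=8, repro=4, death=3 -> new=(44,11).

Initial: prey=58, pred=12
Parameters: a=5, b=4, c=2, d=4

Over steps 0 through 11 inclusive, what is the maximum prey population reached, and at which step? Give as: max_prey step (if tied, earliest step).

Answer: 60 1

Derivation:
Step 1: prey: 58+29-27=60; pred: 12+13-4=21
Step 2: prey: 60+30-50=40; pred: 21+25-8=38
Step 3: prey: 40+20-60=0; pred: 38+30-15=53
Step 4: prey: 0+0-0=0; pred: 53+0-21=32
Step 5: prey: 0+0-0=0; pred: 32+0-12=20
Step 6: prey: 0+0-0=0; pred: 20+0-8=12
Step 7: prey: 0+0-0=0; pred: 12+0-4=8
Step 8: prey: 0+0-0=0; pred: 8+0-3=5
Step 9: prey: 0+0-0=0; pred: 5+0-2=3
Step 10: prey: 0+0-0=0; pred: 3+0-1=2
Step 11: prey: 0+0-0=0; pred: 2+0-0=2
Max prey = 60 at step 1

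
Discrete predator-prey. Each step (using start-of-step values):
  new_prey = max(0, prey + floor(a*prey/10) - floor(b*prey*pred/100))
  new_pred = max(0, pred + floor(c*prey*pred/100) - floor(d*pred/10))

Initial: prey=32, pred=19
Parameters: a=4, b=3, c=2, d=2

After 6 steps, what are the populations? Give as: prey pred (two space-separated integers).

Answer: 0 24

Derivation:
Step 1: prey: 32+12-18=26; pred: 19+12-3=28
Step 2: prey: 26+10-21=15; pred: 28+14-5=37
Step 3: prey: 15+6-16=5; pred: 37+11-7=41
Step 4: prey: 5+2-6=1; pred: 41+4-8=37
Step 5: prey: 1+0-1=0; pred: 37+0-7=30
Step 6: prey: 0+0-0=0; pred: 30+0-6=24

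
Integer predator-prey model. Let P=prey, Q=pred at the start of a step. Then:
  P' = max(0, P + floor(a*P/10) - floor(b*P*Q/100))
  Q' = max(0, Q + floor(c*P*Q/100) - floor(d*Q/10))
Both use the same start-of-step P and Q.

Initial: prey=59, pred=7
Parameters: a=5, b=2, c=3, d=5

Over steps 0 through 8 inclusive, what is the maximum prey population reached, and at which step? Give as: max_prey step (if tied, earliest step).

Step 1: prey: 59+29-8=80; pred: 7+12-3=16
Step 2: prey: 80+40-25=95; pred: 16+38-8=46
Step 3: prey: 95+47-87=55; pred: 46+131-23=154
Step 4: prey: 55+27-169=0; pred: 154+254-77=331
Step 5: prey: 0+0-0=0; pred: 331+0-165=166
Step 6: prey: 0+0-0=0; pred: 166+0-83=83
Step 7: prey: 0+0-0=0; pred: 83+0-41=42
Step 8: prey: 0+0-0=0; pred: 42+0-21=21
Max prey = 95 at step 2

Answer: 95 2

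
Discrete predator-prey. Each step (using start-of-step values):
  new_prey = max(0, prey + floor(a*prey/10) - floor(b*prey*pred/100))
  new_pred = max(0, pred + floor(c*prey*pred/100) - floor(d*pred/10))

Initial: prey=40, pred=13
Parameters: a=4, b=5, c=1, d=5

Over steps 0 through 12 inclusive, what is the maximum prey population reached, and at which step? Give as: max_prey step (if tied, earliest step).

Answer: 174 12

Derivation:
Step 1: prey: 40+16-26=30; pred: 13+5-6=12
Step 2: prey: 30+12-18=24; pred: 12+3-6=9
Step 3: prey: 24+9-10=23; pred: 9+2-4=7
Step 4: prey: 23+9-8=24; pred: 7+1-3=5
Step 5: prey: 24+9-6=27; pred: 5+1-2=4
Step 6: prey: 27+10-5=32; pred: 4+1-2=3
Step 7: prey: 32+12-4=40; pred: 3+0-1=2
Step 8: prey: 40+16-4=52; pred: 2+0-1=1
Step 9: prey: 52+20-2=70; pred: 1+0-0=1
Step 10: prey: 70+28-3=95; pred: 1+0-0=1
Step 11: prey: 95+38-4=129; pred: 1+0-0=1
Step 12: prey: 129+51-6=174; pred: 1+1-0=2
Max prey = 174 at step 12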